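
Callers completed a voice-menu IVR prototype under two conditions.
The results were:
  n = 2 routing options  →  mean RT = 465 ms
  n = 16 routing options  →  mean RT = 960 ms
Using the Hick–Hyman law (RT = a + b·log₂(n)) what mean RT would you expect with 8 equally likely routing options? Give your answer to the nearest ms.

Fit slope and intercept:
  b = (960 − 465) / (log₂ 16 − log₂ 2) = 495 / (4 − 1) = 165 ms/bit
  a = 465 − 165 × 1 = 300 ms
Then RT(8) = 300 + 165 × log₂ 8 = 300 + 165 × 3 ≈ 795.000 ms.

795 ms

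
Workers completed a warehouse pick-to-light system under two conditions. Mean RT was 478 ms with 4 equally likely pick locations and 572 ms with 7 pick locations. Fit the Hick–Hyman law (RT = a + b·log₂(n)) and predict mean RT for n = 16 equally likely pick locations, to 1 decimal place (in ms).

RT is linear in log₂ n, so two points fix the line:
  b = (572 − 478) / (log₂ 7 − log₂ 4) = 94 / (2.8074 − 2) = 116.430 ms/bit
  a = 478 − 116.430 × 2 = 245.141 ms
Then RT(16) = 245.141 + 116.430 × log₂ 16 = 245.141 + 116.430 × 4 ≈ 710.859 ms.

710.9 ms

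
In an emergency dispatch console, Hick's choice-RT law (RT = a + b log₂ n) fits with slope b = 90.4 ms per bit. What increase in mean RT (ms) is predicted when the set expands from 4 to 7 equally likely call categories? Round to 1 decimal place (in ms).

73.0 ms

The intercept a cancels: ΔRT = b·(log₂ n₂ − log₂ n₁) = b·log₂(n₂/n₁).
log₂(7) − log₂(4) = 2.8074 − 2 = 0.8074.
ΔRT = 90.4 × 0.8074 = 72.985 ms.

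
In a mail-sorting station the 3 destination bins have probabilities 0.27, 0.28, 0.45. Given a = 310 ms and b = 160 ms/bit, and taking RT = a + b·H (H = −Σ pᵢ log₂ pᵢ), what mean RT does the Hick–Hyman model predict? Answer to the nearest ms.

H = 0.27·log₂(1/0.27) + 0.28·log₂(1/0.28) + 0.45·log₂(1/0.45) = 1.5426 bits.
RT = 310 + 160 × 1.5426 = 556.82 ms.

557 ms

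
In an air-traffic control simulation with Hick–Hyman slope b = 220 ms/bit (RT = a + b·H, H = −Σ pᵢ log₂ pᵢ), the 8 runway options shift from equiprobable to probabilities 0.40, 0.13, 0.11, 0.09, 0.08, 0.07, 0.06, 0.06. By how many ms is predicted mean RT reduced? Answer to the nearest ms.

Equiprobable entropy H₀ = log₂ 8 = 3.0000 bits.
Skewed entropy H = −Σ pᵢ log₂ pᵢ = 2.6215 bits.
ΔRT = b·(H₀ − H) = 220 × 0.3785 = 83.27 ms.

83 ms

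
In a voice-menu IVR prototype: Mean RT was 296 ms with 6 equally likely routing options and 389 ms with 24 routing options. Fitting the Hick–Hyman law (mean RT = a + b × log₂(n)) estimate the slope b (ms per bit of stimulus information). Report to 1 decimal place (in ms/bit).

b = (RT₂ − RT₁)/(log₂ n₂ − log₂ n₁) = (389 − 296)/(4.5850 − 2.5850) = 46.500 ms/bit.

46.5 ms/bit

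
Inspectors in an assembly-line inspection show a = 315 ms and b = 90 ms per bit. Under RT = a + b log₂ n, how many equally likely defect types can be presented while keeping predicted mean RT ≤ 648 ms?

90·log₂ n ≤ 648 − 315 = 333, giving log₂ n ≤ 3.7000 and n ≤ 12.996. The largest whole number is 12.

12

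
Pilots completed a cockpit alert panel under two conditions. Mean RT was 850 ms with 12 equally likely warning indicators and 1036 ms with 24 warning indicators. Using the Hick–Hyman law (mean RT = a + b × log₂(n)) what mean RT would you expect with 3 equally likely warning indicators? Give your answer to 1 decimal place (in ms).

Fit slope and intercept:
  b = (1036 − 850) / (log₂ 24 − log₂ 12) = 186 / (4.5850 − 3.5850) = 186.000 ms/bit
  a = 850 − 186.000 × 3.5850 = 183.197 ms
Then RT(3) = 183.197 + 186.000 × log₂ 3 = 183.197 + 186.000 × 1.5850 ≈ 478.000 ms.

478.0 ms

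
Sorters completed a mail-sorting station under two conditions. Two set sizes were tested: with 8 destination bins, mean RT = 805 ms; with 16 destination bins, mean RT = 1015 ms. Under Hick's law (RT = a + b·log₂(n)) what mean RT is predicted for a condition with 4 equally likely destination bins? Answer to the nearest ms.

595 ms

With log₂ n on the abscissa the relation is linear; from the two conditions:
  b = (1015 − 805) / (log₂ 16 − log₂ 8) = 210 / (4 − 3) = 210 ms/bit
  a = 805 − 210 × 3 = 175 ms
Then RT(4) = 175 + 210 × log₂ 4 = 175 + 210 × 2 ≈ 595.000 ms.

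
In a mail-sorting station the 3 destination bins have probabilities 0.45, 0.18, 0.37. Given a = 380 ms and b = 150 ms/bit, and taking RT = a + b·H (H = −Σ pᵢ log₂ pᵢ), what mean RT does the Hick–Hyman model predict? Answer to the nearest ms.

H = 0.45·log₂(1/0.45) + 0.18·log₂(1/0.18) + 0.37·log₂(1/0.37) = 1.4944 bits.
RT = 380 + 150 × 1.4944 = 604.17 ms.

604 ms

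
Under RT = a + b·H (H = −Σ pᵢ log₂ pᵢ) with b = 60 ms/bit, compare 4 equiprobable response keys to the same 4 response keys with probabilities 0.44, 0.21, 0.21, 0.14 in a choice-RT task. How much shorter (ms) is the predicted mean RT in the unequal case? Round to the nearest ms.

8 ms

Equiprobable entropy H₀ = log₂ 4 = 2.0000 bits.
Skewed entropy H = −Σ pᵢ log₂ pᵢ = 1.8639 bits.
ΔRT = b·(H₀ − H) = 60 × 0.1361 = 8.17 ms.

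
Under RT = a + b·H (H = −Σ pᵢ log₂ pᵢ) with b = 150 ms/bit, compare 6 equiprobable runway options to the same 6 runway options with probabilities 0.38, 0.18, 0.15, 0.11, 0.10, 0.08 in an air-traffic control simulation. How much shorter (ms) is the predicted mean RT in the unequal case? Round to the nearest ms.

Equiprobable entropy H₀ = log₂ 6 = 2.5850 bits.
Skewed entropy H = −Σ pᵢ log₂ pᵢ = 2.3603 bits.
ΔRT = b·(H₀ − H) = 150 × 0.2247 = 33.70 ms.

34 ms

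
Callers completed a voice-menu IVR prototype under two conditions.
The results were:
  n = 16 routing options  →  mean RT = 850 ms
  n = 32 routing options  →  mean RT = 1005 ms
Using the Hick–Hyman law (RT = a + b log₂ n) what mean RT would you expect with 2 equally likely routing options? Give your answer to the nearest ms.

385 ms

RT is linear in log₂ n, so two points fix the line:
  b = (1005 − 850) / (log₂ 32 − log₂ 16) = 155 / (5 − 4) = 155 ms/bit
  a = 850 − 155 × 4 = 230 ms
Then RT(2) = 230 + 155 × log₂ 2 = 230 + 155 × 1 ≈ 385.000 ms.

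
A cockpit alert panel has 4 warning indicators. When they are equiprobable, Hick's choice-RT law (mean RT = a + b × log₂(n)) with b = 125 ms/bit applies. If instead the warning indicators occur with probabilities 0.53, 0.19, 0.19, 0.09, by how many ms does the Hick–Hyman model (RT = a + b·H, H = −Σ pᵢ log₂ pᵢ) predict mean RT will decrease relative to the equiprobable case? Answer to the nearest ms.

Equiprobable entropy H₀ = log₂ 4 = 2.0000 bits.
Skewed entropy H = −Σ pᵢ log₂ pᵢ = 1.7086 bits.
ΔRT = b·(H₀ − H) = 125 × 0.2914 = 36.43 ms.

36 ms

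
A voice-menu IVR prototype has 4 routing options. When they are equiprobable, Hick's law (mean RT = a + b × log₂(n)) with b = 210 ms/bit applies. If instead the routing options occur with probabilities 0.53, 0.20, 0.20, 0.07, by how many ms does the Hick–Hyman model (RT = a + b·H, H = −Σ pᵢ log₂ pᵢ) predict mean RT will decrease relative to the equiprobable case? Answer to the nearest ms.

67 ms

The RT saving is b·ΔH. Equiprobable H₀ = log₂(4) = 2.0000 bits; with the given probabilities H = 1.6828 bits.
b·(H₀ − H) = 210 × (2.0000 − 1.6828) = 66.62 ms.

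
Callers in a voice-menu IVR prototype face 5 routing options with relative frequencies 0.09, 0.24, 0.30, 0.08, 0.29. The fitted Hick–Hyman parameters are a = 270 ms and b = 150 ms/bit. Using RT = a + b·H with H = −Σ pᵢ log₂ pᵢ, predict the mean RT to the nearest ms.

Entropy contributions −pᵢ log₂ pᵢ: 0.3127, 0.4941, 0.5211, 0.2915, 0.5179; sum H = 2.1373 bits.
RT = a + bH = 270 + 150·2.1373 = 590.59 ms.

591 ms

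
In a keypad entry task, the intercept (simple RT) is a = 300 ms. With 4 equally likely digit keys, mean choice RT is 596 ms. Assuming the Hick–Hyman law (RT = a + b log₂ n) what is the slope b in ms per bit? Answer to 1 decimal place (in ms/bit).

148.0 ms/bit

4 alternatives carry log₂ 4 = 2 bits; the choice cost is 596 − 300 = 296 ms, so b = 296/2 = 148.000 ms/bit.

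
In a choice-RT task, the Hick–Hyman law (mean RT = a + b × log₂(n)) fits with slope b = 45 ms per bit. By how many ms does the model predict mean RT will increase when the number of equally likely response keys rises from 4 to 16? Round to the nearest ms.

ΔRT = (a + b log₂ n₂) − (a + b log₂ n₁) = b·(log₂ n₂ − log₂ n₁).
log₂(16) − log₂(4) = log₂(16/4) = log₂(4) = 2.
ΔRT = 45 × 2.0000 = 90.000 ms.

90 ms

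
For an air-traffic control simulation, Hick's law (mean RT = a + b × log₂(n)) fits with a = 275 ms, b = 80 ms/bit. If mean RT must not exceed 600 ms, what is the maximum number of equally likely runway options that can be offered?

Information budget: (600 − 275)/80 = 4.0625 bits, so n ≤ 2^4.0625 = 16.708 → at most 16.

16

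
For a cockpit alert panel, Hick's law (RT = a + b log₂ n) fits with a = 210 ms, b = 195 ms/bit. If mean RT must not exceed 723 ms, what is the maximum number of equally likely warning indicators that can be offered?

6

Information budget: (723 − 210)/195 = 2.6308 bits, so n ≤ 2^2.6308 = 6.194 → at most 6.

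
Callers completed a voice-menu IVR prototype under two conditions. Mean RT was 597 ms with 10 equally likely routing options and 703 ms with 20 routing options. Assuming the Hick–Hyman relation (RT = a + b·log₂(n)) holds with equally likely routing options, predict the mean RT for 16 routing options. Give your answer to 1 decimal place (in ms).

668.9 ms

With log₂ n on the abscissa the relation is linear; from the two conditions:
  b = (703 − 597) / (log₂ 20 − log₂ 10) = 106 / (4.3219 − 3.3219) = 106.000 ms/bit
  a = 597 − 106.000 × 3.3219 = 244.876 ms
Then RT(16) = 244.876 + 106.000 × log₂ 16 = 244.876 + 106.000 × 4 ≈ 668.876 ms.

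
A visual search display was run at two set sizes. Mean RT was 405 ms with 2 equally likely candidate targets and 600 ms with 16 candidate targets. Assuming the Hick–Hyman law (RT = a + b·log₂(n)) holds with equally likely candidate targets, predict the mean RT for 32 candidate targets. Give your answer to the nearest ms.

Solve the two-equation system in a and b:
  b = (600 − 405) / (log₂ 16 − log₂ 2) = 195 / (4 − 1) = 65 ms/bit
  a = 405 − 65 × 1 = 340 ms
Then RT(32) = 340 + 65 × log₂ 32 = 340 + 65 × 5 ≈ 665.000 ms.

665 ms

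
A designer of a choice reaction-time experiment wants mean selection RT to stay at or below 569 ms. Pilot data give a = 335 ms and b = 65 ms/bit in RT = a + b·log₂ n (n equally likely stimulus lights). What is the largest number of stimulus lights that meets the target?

Information budget: (569 − 335)/65 = 3.6000 bits, so n ≤ 2^3.6000 = 12.126 → at most 12.

12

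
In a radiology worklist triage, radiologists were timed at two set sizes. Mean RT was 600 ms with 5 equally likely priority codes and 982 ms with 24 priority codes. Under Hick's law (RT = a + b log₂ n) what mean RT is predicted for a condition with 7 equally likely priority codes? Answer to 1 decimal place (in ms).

681.9 ms

Fit slope and intercept:
  b = (982 − 600) / (log₂ 24 − log₂ 5) = 382 / (4.5850 − 2.3219) = 168.800 ms/bit
  a = 600 − 168.800 × 2.3219 = 208.059 ms
Then RT(7) = 208.059 + 168.800 × log₂ 7 = 208.059 + 168.800 × 2.8074 ≈ 681.940 ms.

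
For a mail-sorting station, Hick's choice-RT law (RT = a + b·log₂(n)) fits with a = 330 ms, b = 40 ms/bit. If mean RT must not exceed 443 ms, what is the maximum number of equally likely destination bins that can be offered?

7

40·log₂ n ≤ 443 − 330 = 113, giving log₂ n ≤ 2.8250 and n ≤ 7.086. The largest whole number is 7.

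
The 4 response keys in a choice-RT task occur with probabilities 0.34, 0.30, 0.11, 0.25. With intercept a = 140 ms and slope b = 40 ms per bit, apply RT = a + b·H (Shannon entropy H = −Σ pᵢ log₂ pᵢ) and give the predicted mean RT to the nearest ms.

Entropy contributions −pᵢ log₂ pᵢ: 0.5292, 0.5211, 0.3503, 0.5000; sum H = 1.9006 bits.
RT = a + bH = 140 + 40·1.9006 = 216.02 ms.

216 ms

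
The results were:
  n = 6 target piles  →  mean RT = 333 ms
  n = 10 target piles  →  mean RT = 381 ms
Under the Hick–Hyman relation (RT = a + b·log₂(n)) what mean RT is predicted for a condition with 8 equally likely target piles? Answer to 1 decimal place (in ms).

With log₂ n on the abscissa the relation is linear; from the two conditions:
  b = (381 − 333) / (log₂ 10 − log₂ 6) = 48 / (3.3219 − 2.5850) = 65.132 ms/bit
  a = 333 − 65.132 × 2.5850 = 164.636 ms
Then RT(8) = 164.636 + 65.132 × log₂ 8 = 164.636 + 65.132 × 3 ≈ 360.032 ms.

360.0 ms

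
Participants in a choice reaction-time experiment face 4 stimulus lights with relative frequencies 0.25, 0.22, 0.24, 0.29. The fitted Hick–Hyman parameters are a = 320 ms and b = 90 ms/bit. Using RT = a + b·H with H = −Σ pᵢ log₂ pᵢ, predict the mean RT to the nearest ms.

Entropy contributions −pᵢ log₂ pᵢ: 0.5000, 0.4806, 0.4941, 0.5179; sum H = 1.9926 bits.
RT = a + bH = 320 + 90·1.9926 = 499.34 ms.

499 ms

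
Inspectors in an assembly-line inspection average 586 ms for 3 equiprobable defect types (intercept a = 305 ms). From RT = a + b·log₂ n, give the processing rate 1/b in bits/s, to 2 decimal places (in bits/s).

Choice component = 586 − 305 = 281 ms over log₂(3) = 1.5850 bits.
b = 281 / 1.5850 = 177.291 ms/bit, so 1/b = 5.640 bits/s.

5.64 bits/s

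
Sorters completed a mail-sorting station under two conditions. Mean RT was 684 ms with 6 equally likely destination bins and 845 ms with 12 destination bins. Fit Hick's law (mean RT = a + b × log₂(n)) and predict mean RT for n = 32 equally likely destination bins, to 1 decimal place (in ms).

Fit slope and intercept:
  b = (845 − 684) / (log₂ 12 − log₂ 6) = 161 / (3.5850 − 2.5850) = 161.000 ms/bit
  a = 684 − 161.000 × 2.5850 = 267.821 ms
Then RT(32) = 267.821 + 161.000 × log₂ 32 = 267.821 + 161.000 × 5 ≈ 1072.821 ms.

1072.8 ms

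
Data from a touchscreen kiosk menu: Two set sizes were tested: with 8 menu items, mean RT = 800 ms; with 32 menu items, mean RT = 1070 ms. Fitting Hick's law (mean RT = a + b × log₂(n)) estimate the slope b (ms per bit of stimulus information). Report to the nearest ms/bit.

135 ms/bit

The slope on a log₂ axis is (1070 − 800) / (5 − 3) = 135 ms/bit.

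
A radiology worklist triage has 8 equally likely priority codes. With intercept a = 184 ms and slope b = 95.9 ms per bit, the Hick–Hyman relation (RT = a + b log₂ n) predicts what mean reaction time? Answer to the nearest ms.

log₂(8) = 3 bits, so RT = 184 + 95.9 × 3 ≈ 471.700 ms.

472 ms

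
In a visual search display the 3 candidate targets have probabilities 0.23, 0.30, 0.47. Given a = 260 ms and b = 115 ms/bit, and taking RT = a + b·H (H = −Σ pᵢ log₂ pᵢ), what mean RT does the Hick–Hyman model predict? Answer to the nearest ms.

435 ms

Entropy contributions −pᵢ log₂ pᵢ: 0.4877, 0.5211, 0.5120; sum H = 1.5207 bits.
RT = a + bH = 260 + 115·1.5207 = 434.88 ms.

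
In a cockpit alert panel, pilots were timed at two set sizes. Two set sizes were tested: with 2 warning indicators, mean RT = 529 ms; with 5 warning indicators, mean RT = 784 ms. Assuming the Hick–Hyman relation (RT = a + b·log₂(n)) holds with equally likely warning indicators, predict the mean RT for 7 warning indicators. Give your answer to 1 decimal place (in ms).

877.6 ms

Fit slope and intercept:
  b = (784 − 529) / (log₂ 5 − log₂ 2) = 255 / (2.3219 − 1) = 192.900 ms/bit
  a = 529 − 192.900 × 1 = 336.100 ms
Then RT(7) = 336.100 + 192.900 × log₂ 7 = 336.100 + 192.900 × 2.8074 ≈ 877.639 ms.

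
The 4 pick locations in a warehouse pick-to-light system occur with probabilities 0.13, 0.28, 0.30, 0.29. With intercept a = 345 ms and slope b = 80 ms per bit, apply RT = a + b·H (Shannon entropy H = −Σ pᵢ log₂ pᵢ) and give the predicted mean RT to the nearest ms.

H = 0.13·log₂(1/0.13) + 0.28·log₂(1/0.28) + 0.30·log₂(1/0.30) + 0.29·log₂(1/0.29) = 1.9359 bits.
RT = 345 + 80 × 1.9359 = 499.87 ms.

500 ms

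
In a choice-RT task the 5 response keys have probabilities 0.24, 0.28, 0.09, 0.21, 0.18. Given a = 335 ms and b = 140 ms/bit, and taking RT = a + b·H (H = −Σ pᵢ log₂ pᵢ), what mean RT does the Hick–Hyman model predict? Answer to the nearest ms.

648 ms

Entropy contributions −pᵢ log₂ pᵢ: 0.4941, 0.5142, 0.3127, 0.4728, 0.4453; sum H = 2.2391 bits.
RT = a + bH = 335 + 140·2.2391 = 648.48 ms.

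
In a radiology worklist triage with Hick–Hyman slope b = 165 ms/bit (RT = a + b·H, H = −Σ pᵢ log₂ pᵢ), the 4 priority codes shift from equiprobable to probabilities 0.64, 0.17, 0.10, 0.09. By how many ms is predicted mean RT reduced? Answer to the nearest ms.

84 ms

Equiprobable entropy H₀ = log₂ 4 = 2.0000 bits.
Skewed entropy H = −Σ pᵢ log₂ pᵢ = 1.4915 bits.
ΔRT = b·(H₀ − H) = 165 × 0.5085 = 83.90 ms.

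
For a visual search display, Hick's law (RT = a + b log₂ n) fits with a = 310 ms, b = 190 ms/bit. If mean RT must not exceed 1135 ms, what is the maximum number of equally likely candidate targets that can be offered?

Set 310 + 190·log₂ n ≤ 1135 → log₂ n ≤ (1135 − 310)/190 = 4.3421.
So n ≤ 2^4.3421 = 20.282; the largest integer n is 20.

20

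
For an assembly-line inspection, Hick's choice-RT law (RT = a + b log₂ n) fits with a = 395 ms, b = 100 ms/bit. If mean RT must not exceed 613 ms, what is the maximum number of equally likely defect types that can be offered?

4

100·log₂ n ≤ 613 − 395 = 218, giving log₂ n ≤ 2.1800 and n ≤ 4.532. The largest whole number is 4.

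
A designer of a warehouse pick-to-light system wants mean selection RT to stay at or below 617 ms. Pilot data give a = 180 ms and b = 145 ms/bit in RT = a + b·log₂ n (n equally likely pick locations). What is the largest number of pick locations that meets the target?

145·log₂ n ≤ 617 − 180 = 437, giving log₂ n ≤ 3.0138 and n ≤ 8.077. The largest whole number is 8.

8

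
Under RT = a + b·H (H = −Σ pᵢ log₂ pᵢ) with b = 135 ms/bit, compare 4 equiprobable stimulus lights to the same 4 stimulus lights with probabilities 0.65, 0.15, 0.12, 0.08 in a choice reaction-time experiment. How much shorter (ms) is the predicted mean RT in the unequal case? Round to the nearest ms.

71 ms

The RT saving is b·ΔH. Equiprobable H₀ = log₂(4) = 2.0000 bits; with the given probabilities H = 1.4731 bits.
b·(H₀ − H) = 135 × (2.0000 − 1.4731) = 71.13 ms.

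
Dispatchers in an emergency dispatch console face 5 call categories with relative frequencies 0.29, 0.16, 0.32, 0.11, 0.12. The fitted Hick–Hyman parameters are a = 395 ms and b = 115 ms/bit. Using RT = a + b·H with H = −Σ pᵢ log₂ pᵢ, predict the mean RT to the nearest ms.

646 ms

Entropy contributions −pᵢ log₂ pᵢ: 0.5179, 0.4230, 0.5260, 0.3503, 0.3671; sum H = 2.1843 bits.
RT = a + bH = 395 + 115·2.1843 = 646.20 ms.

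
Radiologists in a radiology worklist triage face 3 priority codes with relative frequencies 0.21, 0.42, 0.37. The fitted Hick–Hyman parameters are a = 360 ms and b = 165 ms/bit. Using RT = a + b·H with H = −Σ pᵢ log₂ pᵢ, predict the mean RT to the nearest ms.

H = 0.21·log₂(1/0.21) + 0.42·log₂(1/0.42) + 0.37·log₂(1/0.37) = 1.5292 bits.
RT = 360 + 165 × 1.5292 = 612.32 ms.

612 ms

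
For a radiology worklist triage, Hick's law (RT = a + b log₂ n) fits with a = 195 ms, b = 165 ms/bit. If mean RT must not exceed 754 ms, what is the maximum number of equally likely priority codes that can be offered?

Set 195 + 165·log₂ n ≤ 754 → log₂ n ≤ (754 − 195)/165 = 3.3879.
So n ≤ 2^3.3879 = 10.468; the largest integer n is 10.

10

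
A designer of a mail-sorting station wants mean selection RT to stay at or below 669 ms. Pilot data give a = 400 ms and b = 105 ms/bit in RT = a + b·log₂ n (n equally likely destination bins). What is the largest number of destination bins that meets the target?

105·log₂ n ≤ 669 − 400 = 269, giving log₂ n ≤ 2.5619 and n ≤ 5.905. The largest whole number is 5.

5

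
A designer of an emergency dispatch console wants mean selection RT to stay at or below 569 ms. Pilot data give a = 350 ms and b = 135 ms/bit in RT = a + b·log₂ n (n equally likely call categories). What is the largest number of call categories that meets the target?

3

Set 350 + 135·log₂ n ≤ 569 → log₂ n ≤ (569 − 350)/135 = 1.6222.
So n ≤ 2^1.6222 = 3.078; the largest integer n is 3.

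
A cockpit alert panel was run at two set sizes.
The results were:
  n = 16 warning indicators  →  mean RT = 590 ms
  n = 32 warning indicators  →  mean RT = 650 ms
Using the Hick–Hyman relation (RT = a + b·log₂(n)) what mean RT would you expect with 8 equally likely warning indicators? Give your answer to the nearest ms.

Solve the two-equation system in a and b:
  b = (650 − 590) / (log₂ 32 − log₂ 16) = 60 / (5 − 4) = 60 ms/bit
  a = 590 − 60 × 4 = 350 ms
Then RT(8) = 350 + 60 × log₂ 8 = 350 + 60 × 3 ≈ 530.000 ms.

530 ms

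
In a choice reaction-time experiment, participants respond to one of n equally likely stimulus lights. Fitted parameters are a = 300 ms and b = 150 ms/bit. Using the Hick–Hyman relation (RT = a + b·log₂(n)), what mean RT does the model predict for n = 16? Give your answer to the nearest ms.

900 ms

log₂(16) = 4 bits, so RT = 300 + 150 × 4 ≈ 900.000 ms.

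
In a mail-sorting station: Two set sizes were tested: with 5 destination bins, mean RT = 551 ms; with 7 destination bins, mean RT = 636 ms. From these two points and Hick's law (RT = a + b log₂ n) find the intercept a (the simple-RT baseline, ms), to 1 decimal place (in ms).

144.4 ms

Slope: b = (636 − 551) / (log₂ 7 − log₂ 5) = 85/0.4854 = 175.104 ms/bit.
a = RT₁ − b·log₂ n₁ = 551 − 175.104 × 2.3219 = 144.422 ms.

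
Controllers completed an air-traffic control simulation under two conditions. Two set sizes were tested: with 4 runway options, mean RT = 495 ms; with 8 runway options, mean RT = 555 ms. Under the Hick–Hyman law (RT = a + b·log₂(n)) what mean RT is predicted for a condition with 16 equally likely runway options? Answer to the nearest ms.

Solve the two-equation system in a and b:
  b = (555 − 495) / (log₂ 8 − log₂ 4) = 60 / (3 − 2) = 60 ms/bit
  a = 495 − 60 × 2 = 375 ms
Then RT(16) = 375 + 60 × log₂ 16 = 375 + 60 × 4 ≈ 615.000 ms.

615 ms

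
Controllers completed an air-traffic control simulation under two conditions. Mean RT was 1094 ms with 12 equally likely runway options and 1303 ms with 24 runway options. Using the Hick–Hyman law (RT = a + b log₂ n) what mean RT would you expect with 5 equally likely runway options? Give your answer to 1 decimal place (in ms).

830.0 ms

With log₂ n on the abscissa the relation is linear; from the two conditions:
  b = (1303 − 1094) / (log₂ 24 − log₂ 12) = 209 / (4.5850 − 3.5850) = 209.000 ms/bit
  a = 1094 − 209.000 × 3.5850 = 344.743 ms
Then RT(5) = 344.743 + 209.000 × log₂ 5 = 344.743 + 209.000 × 2.3219 ≈ 830.026 ms.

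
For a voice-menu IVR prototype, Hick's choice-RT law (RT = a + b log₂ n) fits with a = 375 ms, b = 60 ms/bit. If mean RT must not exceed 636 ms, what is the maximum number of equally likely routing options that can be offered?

Information budget: (636 − 375)/60 = 4.3500 bits, so n ≤ 2^4.3500 = 20.393 → at most 20.

20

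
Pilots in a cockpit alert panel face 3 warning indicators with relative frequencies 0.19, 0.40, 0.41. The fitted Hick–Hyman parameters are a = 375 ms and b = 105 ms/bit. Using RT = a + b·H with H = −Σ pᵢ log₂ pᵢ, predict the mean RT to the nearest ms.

Entropy contributions −pᵢ log₂ pᵢ: 0.4552, 0.5288, 0.5274; sum H = 1.5114 bits.
RT = a + bH = 375 + 105·1.5114 = 533.70 ms.

534 ms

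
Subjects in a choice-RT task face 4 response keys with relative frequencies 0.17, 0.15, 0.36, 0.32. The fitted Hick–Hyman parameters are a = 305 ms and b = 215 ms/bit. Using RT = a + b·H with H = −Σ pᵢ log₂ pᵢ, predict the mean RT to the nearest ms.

Entropy contributions −pᵢ log₂ pᵢ: 0.4346, 0.4105, 0.5306, 0.5260; sum H = 1.9018 bits.
RT = a + bH = 305 + 215·1.9018 = 713.88 ms.

714 ms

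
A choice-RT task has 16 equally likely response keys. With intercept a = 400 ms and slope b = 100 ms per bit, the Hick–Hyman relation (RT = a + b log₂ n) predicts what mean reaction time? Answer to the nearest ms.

log₂(16) = 4 bits, so RT = 400 + 100 × 4 ≈ 800.000 ms.

800 ms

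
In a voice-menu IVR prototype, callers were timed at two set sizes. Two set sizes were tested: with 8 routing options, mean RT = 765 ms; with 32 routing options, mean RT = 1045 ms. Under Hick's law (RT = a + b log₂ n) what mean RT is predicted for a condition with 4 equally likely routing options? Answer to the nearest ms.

RT is linear in log₂ n, so two points fix the line:
  b = (1045 − 765) / (log₂ 32 − log₂ 8) = 280 / (5 − 3) = 140 ms/bit
  a = 765 − 140 × 3 = 345 ms
Then RT(4) = 345 + 140 × log₂ 4 = 345 + 140 × 2 ≈ 625.000 ms.

625 ms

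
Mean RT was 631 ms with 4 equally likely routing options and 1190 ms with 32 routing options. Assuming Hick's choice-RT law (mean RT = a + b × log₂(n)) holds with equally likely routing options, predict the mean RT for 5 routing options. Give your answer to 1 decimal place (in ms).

691.0 ms

Solve the two-equation system in a and b:
  b = (1190 − 631) / (log₂ 32 − log₂ 4) = 559 / (5 − 2) = 186.333 ms/bit
  a = 631 − 186.333 × 2 = 258.333 ms
Then RT(5) = 258.333 + 186.333 × log₂ 5 = 258.333 + 186.333 × 2.3219 ≈ 690.986 ms.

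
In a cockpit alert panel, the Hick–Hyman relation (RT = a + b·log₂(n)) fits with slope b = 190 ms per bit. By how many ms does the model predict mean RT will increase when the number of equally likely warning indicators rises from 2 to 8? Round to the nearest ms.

380 ms

The intercept a cancels: ΔRT = b·(log₂ n₂ − log₂ n₁) = b·log₂(n₂/n₁).
log₂(8) − log₂(2) = log₂(8/2) = log₂(4) = 2.
ΔRT = 190 × 2.0000 = 380.000 ms.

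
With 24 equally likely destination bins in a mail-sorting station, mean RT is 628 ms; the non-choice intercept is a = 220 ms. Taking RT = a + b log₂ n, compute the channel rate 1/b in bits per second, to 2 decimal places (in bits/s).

11.24 bits/s

b = (628 − 220)/log₂ 24 = 408/4.5850 = 88.987 ms per bit = 0.08899 s/bit; the reciprocal is 11.238 bits/s.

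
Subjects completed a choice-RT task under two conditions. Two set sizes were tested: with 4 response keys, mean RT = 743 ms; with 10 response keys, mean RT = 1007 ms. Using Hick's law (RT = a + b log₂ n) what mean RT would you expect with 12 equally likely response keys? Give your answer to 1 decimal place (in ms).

1059.5 ms

RT is linear in log₂ n, so two points fix the line:
  b = (1007 − 743) / (log₂ 10 − log₂ 4) = 264 / (3.3219 − 2) = 199.708 ms/bit
  a = 743 − 199.708 × 2 = 343.583 ms
Then RT(12) = 343.583 + 199.708 × log₂ 12 = 343.583 + 199.708 × 3.5850 ≈ 1059.530 ms.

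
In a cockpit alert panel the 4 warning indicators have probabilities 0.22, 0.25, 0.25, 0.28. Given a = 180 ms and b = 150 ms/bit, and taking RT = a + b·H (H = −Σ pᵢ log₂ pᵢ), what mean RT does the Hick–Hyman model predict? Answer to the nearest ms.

H = 0.22·log₂(1/0.22) + 0.25·log₂(1/0.25) + 0.25·log₂(1/0.25) + 0.28·log₂(1/0.28) = 1.9948 bits.
RT = 180 + 150 × 1.9948 = 479.22 ms.

479 ms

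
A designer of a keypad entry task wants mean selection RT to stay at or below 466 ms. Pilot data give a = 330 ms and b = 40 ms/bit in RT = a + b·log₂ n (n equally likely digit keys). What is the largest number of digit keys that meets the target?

10

40·log₂ n ≤ 466 − 330 = 136, giving log₂ n ≤ 3.4000 and n ≤ 10.556. The largest whole number is 10.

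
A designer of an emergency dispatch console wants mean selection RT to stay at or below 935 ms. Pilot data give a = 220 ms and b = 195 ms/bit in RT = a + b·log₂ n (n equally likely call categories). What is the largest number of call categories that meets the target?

12

195·log₂ n ≤ 935 − 220 = 715, giving log₂ n ≤ 3.6667 and n ≤ 12.699. The largest whole number is 12.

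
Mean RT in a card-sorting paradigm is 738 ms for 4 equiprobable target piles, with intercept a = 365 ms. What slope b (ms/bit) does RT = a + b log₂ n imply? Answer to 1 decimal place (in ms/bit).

4 alternatives carry log₂ 4 = 2 bits; the choice cost is 738 − 365 = 373 ms, so b = 373/2 = 186.500 ms/bit.

186.5 ms/bit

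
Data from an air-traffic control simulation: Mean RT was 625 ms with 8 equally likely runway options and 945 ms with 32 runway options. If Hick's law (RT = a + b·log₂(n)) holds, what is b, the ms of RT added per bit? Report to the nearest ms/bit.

Slope: b = (945 − 625) / (log₂ 32 − log₂ 8) = 320/2.0000 = 160 ms/bit.

160 ms/bit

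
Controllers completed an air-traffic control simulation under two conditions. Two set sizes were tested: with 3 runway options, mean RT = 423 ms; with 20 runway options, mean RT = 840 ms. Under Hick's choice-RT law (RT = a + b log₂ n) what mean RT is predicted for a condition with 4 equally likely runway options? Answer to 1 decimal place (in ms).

With log₂ n on the abscissa the relation is linear; from the two conditions:
  b = (840 − 423) / (log₂ 20 − log₂ 3) = 417 / (4.3219 − 1.5850) = 152.359 ms/bit
  a = 423 − 152.359 × 1.5850 = 181.517 ms
Then RT(4) = 181.517 + 152.359 × log₂ 4 = 181.517 + 152.359 × 2 ≈ 486.234 ms.

486.2 ms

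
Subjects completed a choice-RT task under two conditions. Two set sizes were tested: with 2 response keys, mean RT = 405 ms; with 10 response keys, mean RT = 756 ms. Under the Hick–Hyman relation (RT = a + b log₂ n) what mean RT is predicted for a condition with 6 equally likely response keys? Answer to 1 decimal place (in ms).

644.6 ms

Solve the two-equation system in a and b:
  b = (756 − 405) / (log₂ 10 − log₂ 2) = 351 / (3.3219 − 1) = 151.167 ms/bit
  a = 405 − 151.167 × 1 = 253.833 ms
Then RT(6) = 253.833 + 151.167 × log₂ 6 = 253.833 + 151.167 × 2.5850 ≈ 644.595 ms.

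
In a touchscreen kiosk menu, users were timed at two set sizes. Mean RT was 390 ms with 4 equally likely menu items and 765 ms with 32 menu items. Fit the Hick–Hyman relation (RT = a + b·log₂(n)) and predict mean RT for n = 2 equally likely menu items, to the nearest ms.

Solve the two-equation system in a and b:
  b = (765 − 390) / (log₂ 32 − log₂ 4) = 375 / (5 − 2) = 125 ms/bit
  a = 390 − 125 × 2 = 140 ms
Then RT(2) = 140 + 125 × log₂ 2 = 140 + 125 × 1 ≈ 265.000 ms.

265 ms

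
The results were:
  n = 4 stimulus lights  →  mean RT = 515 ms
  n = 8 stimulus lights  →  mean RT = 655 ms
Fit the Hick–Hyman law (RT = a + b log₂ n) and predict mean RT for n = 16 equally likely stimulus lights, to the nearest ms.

Solve the two-equation system in a and b:
  b = (655 − 515) / (log₂ 8 − log₂ 4) = 140 / (3 − 2) = 140 ms/bit
  a = 515 − 140 × 2 = 235 ms
Then RT(16) = 235 + 140 × log₂ 16 = 235 + 140 × 4 ≈ 795.000 ms.

795 ms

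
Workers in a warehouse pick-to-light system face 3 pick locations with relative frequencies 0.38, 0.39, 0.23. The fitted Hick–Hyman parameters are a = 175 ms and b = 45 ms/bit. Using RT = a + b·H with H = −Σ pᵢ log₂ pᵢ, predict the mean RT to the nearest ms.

Entropy contributions −pᵢ log₂ pᵢ: 0.5305, 0.5298, 0.4877; sum H = 1.5479 bits.
RT = a + bH = 175 + 45·1.5479 = 244.66 ms.

245 ms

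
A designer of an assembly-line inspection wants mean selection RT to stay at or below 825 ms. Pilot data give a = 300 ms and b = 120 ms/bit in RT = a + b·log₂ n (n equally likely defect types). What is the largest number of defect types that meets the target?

20

Information budget: (825 − 300)/120 = 4.3750 bits, so n ≤ 2^4.3750 = 20.749 → at most 20.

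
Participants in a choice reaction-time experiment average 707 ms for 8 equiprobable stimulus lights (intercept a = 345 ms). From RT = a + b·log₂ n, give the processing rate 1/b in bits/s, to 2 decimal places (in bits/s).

8.29 bits/s

b = (707 − 345)/log₂ 8 = 362/3 = 120.667 ms per bit = 0.12067 s/bit; the reciprocal is 8.287 bits/s.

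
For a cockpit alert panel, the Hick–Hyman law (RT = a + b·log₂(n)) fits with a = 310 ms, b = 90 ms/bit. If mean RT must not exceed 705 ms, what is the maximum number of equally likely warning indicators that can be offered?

20

90·log₂ n ≤ 705 − 310 = 395, giving log₂ n ≤ 4.3889 and n ≤ 20.950. The largest whole number is 20.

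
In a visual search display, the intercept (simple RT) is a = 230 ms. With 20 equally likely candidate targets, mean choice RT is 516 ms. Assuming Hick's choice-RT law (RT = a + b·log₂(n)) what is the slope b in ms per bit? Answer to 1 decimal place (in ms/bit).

20 alternatives carry log₂ 20 = 4.3219 bits; the choice cost is 516 − 230 = 286 ms, so b = 286/4.3219 = 66.174 ms/bit.

66.2 ms/bit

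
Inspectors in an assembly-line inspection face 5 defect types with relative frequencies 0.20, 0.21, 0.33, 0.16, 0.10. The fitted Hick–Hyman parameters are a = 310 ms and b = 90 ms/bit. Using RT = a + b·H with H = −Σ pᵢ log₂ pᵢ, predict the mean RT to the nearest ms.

510 ms

H = 0.20·log₂(1/0.20) + 0.21·log₂(1/0.21) + 0.33·log₂(1/0.33) + 0.16·log₂(1/0.16) + 0.10·log₂(1/0.10) = 2.2202 bits.
RT = 310 + 90 × 2.2202 = 509.82 ms.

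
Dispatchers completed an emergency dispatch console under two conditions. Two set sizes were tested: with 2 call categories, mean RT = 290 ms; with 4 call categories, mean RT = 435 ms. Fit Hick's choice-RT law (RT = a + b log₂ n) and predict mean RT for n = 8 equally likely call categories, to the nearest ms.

Fit slope and intercept:
  b = (435 − 290) / (log₂ 4 − log₂ 2) = 145 / (2 − 1) = 145 ms/bit
  a = 290 − 145 × 1 = 145 ms
Then RT(8) = 145 + 145 × log₂ 8 = 145 + 145 × 3 ≈ 580.000 ms.

580 ms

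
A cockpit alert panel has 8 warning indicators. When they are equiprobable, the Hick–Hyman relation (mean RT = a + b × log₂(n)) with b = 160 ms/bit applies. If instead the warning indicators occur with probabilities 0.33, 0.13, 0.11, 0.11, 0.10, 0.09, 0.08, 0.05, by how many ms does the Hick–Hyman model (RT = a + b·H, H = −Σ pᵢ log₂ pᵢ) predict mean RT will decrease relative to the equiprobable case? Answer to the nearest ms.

38 ms

Equiprobable entropy H₀ = log₂ 8 = 3.0000 bits.
Skewed entropy H = −Σ pᵢ log₂ pᵢ = 2.7635 bits.
ΔRT = b·(H₀ − H) = 160 × 0.2365 = 37.84 ms.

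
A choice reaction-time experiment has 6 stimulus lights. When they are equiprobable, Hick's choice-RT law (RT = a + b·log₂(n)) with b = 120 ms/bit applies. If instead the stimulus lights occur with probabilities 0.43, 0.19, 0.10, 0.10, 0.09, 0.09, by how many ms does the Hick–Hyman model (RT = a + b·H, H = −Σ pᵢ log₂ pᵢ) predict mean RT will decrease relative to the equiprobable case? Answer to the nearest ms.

38 ms

The RT saving is b·ΔH. Equiprobable H₀ = log₂(6) = 2.5850 bits; with the given probabilities H = 2.2685 bits.
b·(H₀ − H) = 120 × (2.5850 − 2.2685) = 37.98 ms.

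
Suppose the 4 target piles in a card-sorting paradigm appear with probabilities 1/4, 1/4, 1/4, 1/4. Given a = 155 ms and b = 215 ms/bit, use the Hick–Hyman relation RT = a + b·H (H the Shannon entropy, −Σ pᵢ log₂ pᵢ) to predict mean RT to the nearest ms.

585 ms

Each term −pᵢ log₂ pᵢ: 0.25·2 + 0.25·2 + 0.25·2 + 0.25·2; summed, H = 2.000 bits.
Mean RT = a + bH = 155 + 215·2.000 = 585.00 ms.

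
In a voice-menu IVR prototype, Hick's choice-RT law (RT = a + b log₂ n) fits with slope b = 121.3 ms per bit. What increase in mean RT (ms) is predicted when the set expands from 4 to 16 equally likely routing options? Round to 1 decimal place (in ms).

242.6 ms

Only the slope matters, since a is common to both: ΔRT = b·log₂(n₂/n₁).
log₂(16) − log₂(4) = log₂(16/4) = log₂(4) = 2.
ΔRT = 121.3 × 2.0000 = 242.600 ms.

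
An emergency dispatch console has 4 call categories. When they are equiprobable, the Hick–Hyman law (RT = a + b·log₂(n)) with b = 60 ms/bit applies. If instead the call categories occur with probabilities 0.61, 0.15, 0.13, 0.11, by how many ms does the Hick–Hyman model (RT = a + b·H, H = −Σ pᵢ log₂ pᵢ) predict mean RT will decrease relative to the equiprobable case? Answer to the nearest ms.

25 ms

Equiprobable entropy H₀ = log₂ 4 = 2.0000 bits.
Skewed entropy H = −Σ pᵢ log₂ pᵢ = 1.5785 bits.
ΔRT = b·(H₀ − H) = 60 × 0.4215 = 25.29 ms.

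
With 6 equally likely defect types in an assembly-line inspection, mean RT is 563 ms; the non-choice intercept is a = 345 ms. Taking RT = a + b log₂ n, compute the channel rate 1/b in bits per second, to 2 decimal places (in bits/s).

b = (563 − 345)/log₂ 6 = 218/2.5850 = 84.334 ms per bit = 0.08433 s/bit; the reciprocal is 11.858 bits/s.

11.86 bits/s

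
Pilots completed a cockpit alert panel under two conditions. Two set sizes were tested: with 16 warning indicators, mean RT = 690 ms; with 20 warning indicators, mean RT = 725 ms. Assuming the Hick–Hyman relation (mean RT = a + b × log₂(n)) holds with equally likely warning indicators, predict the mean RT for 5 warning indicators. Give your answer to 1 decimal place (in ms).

Fit slope and intercept:
  b = (725 − 690) / (log₂ 20 − log₂ 16) = 35 / (4.3219 − 4) = 108.720 ms/bit
  a = 690 − 108.720 × 4 = 255.120 ms
Then RT(5) = 255.120 + 108.720 × log₂ 5 = 255.120 + 108.720 × 2.3219 ≈ 507.560 ms.

507.6 ms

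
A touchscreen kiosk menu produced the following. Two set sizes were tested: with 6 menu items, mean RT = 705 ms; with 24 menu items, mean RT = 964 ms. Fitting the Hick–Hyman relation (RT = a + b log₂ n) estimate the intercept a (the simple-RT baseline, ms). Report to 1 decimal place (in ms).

370.2 ms

The slope on a log₂ axis is (964 − 705) / (4.5850 − 2.5850) = 129.500 ms/bit.
Intercept: a = 705 − 129.500·log₂(6) = 370.247 ms.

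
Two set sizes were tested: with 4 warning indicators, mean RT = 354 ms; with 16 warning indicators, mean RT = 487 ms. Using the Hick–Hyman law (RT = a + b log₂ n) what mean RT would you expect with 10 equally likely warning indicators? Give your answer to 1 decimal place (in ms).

441.9 ms

Fit slope and intercept:
  b = (487 − 354) / (log₂ 16 − log₂ 4) = 133 / (4 − 2) = 66.500 ms/bit
  a = 354 − 66.500 × 2 = 221.000 ms
Then RT(10) = 221.000 + 66.500 × log₂ 10 = 221.000 + 66.500 × 3.3219 ≈ 441.908 ms.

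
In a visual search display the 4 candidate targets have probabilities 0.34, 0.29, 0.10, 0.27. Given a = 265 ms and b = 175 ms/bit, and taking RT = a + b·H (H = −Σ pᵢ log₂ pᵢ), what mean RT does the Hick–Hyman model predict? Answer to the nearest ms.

Entropy contributions −pᵢ log₂ pᵢ: 0.5292, 0.5179, 0.3322, 0.5100; sum H = 1.8893 bits.
RT = a + bH = 265 + 175·1.8893 = 595.63 ms.

596 ms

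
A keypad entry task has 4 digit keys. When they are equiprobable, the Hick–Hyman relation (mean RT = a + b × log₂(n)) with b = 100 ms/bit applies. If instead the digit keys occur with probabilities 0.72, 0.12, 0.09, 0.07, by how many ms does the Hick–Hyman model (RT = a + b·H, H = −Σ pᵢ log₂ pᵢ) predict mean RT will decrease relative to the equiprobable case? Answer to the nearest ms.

The RT saving is b·ΔH. Equiprobable H₀ = log₂(4) = 2.0000 bits; with the given probabilities H = 1.2895 bits.
b·(H₀ − H) = 100 × (2.0000 − 1.2895) = 71.05 ms.

71 ms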